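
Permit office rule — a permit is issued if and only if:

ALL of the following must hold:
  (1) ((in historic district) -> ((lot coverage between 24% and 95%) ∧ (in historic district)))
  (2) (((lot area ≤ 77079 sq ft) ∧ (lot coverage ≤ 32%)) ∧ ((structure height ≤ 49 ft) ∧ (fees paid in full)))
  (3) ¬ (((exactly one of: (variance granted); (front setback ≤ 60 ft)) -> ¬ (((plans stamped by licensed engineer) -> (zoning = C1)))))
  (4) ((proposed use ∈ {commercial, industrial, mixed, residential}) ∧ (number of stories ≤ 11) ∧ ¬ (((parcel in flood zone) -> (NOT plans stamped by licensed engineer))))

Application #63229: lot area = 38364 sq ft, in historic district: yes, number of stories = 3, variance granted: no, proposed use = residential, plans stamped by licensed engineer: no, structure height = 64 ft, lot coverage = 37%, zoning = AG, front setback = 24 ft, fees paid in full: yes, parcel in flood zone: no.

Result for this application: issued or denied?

Denied

Atomic conditions:
  in historic district: yes → true
  lot coverage between 24% and 95%: 37 in [24, 95] is true
  lot area ≤ 77079 sq ft: 38364 ≤ 77079 is true
  lot coverage ≤ 32%: 37 ≤ 32 is false
  structure height ≤ 49 ft: 64 ≤ 49 is false
  fees paid in full: yes → true
  variance granted: no → false
  front setback ≤ 60 ft: 24 ≤ 60 is true
  plans stamped by licensed engineer: no → false
  zoning = C1: AG == C1 is false
  proposed use ∈ {commercial, industrial, mixed, residential}: residential is in the set → true
  number of stories ≤ 11: 3 ≤ 11 is true
  parcel in flood zone: no → false
  NOT plans stamped by licensed engineer: no → true
Combine:
[1.2] true AND true = true
[1] true → true = true
[2.1] true AND false = false
[2.2] false AND true = false
[2] false AND false = false
[3.1.1] exactly-one(false, true) = true
[3.1.2.1] false → false (antecedent false ⇒ implication holds) = true
[3.1.2] NOT true = false
[3.1] true → false = false
[3] NOT false = true
[4.3.1] false → true (antecedent false ⇒ implication holds) = true
[4.3] NOT true = false
[4] true AND true AND false = false
[root] true AND false AND true AND false = false
Overall: false → denied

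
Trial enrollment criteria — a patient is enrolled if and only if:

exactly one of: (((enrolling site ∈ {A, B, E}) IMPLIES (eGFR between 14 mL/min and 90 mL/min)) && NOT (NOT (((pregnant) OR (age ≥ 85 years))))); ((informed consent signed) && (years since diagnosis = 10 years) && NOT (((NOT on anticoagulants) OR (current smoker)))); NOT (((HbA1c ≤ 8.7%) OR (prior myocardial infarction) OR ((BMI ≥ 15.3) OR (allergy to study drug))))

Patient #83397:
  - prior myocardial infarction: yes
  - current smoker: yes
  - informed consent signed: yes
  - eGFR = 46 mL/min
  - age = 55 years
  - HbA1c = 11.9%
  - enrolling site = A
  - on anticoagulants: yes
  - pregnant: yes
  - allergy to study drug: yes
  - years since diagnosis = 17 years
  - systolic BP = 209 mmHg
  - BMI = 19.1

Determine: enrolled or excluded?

Atomic conditions:
  enrolling site ∈ {A, B, E}: A is in the set → true
  eGFR between 14 mL/min and 90 mL/min: 46 in [14, 90] is true
  pregnant: yes → true
  age ≥ 85 years: 55 ≥ 85 is false
  informed consent signed: yes → true
  years since diagnosis = 10 years: 17 == 10 is false
  NOT on anticoagulants: yes → false
  current smoker: yes → true
  HbA1c ≤ 8.7%: 11.9 ≤ 8.7 is false
  prior myocardial infarction: yes → true
  BMI ≥ 15.3: 19.1 ≥ 15.3 is true
  allergy to study drug: yes → true
Combine:
[1.1] true → true = true
[1.2.1.1] true OR false = true
[1.2.1] NOT true = false
[1.2] NOT false = true
[1] true AND true = true
[2.3.1] false OR true = true
[2.3] NOT true = false
[2] true AND false AND false = false
[3.1.3] true OR true = true
[3.1] false OR true OR true = true
[3] NOT true = false
[root] exactly-one(true, false, false) = true
Overall: true → enrolled

Enrolled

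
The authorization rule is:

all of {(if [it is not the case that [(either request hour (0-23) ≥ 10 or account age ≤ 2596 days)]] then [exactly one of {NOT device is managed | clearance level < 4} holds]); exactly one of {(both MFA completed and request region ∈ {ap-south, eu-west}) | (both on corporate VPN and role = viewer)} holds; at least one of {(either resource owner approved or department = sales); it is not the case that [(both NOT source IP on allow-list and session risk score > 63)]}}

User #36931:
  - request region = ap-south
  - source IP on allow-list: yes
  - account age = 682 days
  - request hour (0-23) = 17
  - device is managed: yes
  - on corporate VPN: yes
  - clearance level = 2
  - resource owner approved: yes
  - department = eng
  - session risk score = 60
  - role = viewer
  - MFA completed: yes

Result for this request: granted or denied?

Denied

Atomic conditions:
  request hour (0-23) ≥ 10: 17 ≥ 10 is true
  account age ≤ 2596 days: 682 ≤ 2596 is true
  NOT device is managed: yes → false
  clearance level < 4: 2 < 4 is true
  MFA completed: yes → true
  request region ∈ {ap-south, eu-west}: ap-south is in the set → true
  on corporate VPN: yes → true
  role = viewer: viewer == viewer is true
  resource owner approved: yes → true
  department = sales: eng == sales is false
  NOT source IP on allow-list: yes → false
  session risk score > 63: 60 > 63 is false
Combine:
[1.1.1] true OR true = true
[1.1] NOT true = false
[1.2] exactly-one(false, true) = true
[1] false → true (antecedent false ⇒ implication holds) = true
[2.1] true AND true = true
[2.2] true AND true = true
[2] exactly-one(true, true) = false
[3.1] true OR false = true
[3.2.1] false AND false = false
[3.2] NOT false = true
[3] true OR true = true
[root] true AND false AND true = false
Overall: false → denied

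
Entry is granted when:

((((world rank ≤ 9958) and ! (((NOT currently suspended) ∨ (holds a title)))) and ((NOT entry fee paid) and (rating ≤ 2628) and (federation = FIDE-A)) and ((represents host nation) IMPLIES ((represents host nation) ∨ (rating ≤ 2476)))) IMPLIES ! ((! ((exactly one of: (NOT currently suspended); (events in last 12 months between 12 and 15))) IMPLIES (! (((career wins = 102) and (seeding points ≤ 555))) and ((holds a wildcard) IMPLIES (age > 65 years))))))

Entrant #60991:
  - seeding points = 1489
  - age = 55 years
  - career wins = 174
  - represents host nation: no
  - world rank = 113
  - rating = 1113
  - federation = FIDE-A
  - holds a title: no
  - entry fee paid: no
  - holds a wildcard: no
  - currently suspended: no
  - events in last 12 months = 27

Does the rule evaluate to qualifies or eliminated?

Qualifies

Atomic conditions:
  world rank ≤ 9958: 113 ≤ 9958 is true
  NOT currently suspended: no → true
  holds a title: no → false
  NOT entry fee paid: no → true
  rating ≤ 2628: 1113 ≤ 2628 is true
  federation = FIDE-A: FIDE-A == FIDE-A is true
  represents host nation: no → false
  rating ≤ 2476: 1113 ≤ 2476 is true
  events in last 12 months between 12 and 15: 27 in [12, 15] is false
  career wins = 102: 174 == 102 is false
  seeding points ≤ 555: 1489 ≤ 555 is false
  holds a wildcard: no → false
  age > 65 years: 55 > 65 is false
Combine:
[1.1.2.1] true OR false = true
[1.1.2] NOT true = false
[1.1] true AND false = false
[1.2] true AND true AND true = true
[1.3.2] false OR true = true
[1.3] false → true (antecedent false ⇒ implication holds) = true
[1] false AND true AND true = false
[2.1.1.1] exactly-one(true, false) = true
[2.1.1] NOT true = false
[2.1.2.1.1] false AND false = false
[2.1.2.1] NOT false = true
[2.1.2.2] false → false (antecedent false ⇒ implication holds) = true
[2.1.2] true AND true = true
[2.1] false → true (antecedent false ⇒ implication holds) = true
[2] NOT true = false
[root] false → false (antecedent false ⇒ implication holds) = true
Overall: true → qualifies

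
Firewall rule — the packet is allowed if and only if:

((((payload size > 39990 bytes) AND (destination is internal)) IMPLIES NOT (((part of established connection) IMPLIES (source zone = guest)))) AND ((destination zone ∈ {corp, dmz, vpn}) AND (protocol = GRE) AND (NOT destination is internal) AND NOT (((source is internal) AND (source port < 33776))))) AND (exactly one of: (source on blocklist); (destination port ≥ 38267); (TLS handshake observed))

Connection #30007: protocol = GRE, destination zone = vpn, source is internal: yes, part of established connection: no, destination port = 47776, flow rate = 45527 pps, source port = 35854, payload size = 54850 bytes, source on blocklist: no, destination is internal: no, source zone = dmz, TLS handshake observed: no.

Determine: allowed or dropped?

Allowed

Atomic conditions:
  payload size > 39990 bytes: 54850 > 39990 is true
  destination is internal: no → false
  part of established connection: no → false
  source zone = guest: dmz == guest is false
  destination zone ∈ {corp, dmz, vpn}: vpn is in the set → true
  protocol = GRE: GRE == GRE is true
  NOT destination is internal: no → true
  source is internal: yes → true
  source port < 33776: 35854 < 33776 is false
  source on blocklist: no → false
  destination port ≥ 38267: 47776 ≥ 38267 is true
  TLS handshake observed: no → false
Combine:
[1.1.1] true AND false = false
[1.1.2.1] false → false (antecedent false ⇒ implication holds) = true
[1.1.2] NOT true = false
[1.1] false → false (antecedent false ⇒ implication holds) = true
[1.2.4.1] true AND false = false
[1.2.4] NOT false = true
[1.2] true AND true AND true AND true = true
[1] true AND true = true
[2] exactly-one(false, true, false) = true
[root] true AND true = true
Overall: true → allowed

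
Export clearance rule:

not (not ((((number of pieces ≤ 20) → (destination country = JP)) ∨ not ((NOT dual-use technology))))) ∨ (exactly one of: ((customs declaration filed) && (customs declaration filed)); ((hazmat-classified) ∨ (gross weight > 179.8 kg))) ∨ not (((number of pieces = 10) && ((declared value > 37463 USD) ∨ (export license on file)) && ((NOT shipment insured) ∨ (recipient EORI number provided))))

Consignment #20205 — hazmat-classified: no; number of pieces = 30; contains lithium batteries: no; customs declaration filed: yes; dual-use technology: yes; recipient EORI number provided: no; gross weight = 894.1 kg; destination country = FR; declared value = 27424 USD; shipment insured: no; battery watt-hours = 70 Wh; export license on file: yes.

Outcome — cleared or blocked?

Cleared

Atomic conditions:
  number of pieces ≤ 20: 30 ≤ 20 is false
  destination country = JP: FR == JP is false
  NOT dual-use technology: yes → false
  customs declaration filed: yes → true
  hazmat-classified: no → false
  gross weight > 179.8 kg: 894.1 > 179.8 is true
  number of pieces = 10: 30 == 10 is false
  declared value > 37463 USD: 27424 > 37463 is false
  export license on file: yes → true
  NOT shipment insured: no → true
  recipient EORI number provided: no → false
Combine:
[1.1.1.1] false → false (antecedent false ⇒ implication holds) = true
[1.1.1.2] NOT false = true
[1.1.1] true OR true = true
[1.1] NOT true = false
[1] NOT false = true
[2.1] true AND true = true
[2.2] false OR true = true
[2] exactly-one(true, true) = false
[3.1.2] false OR true = true
[3.1.3] true OR false = true
[3.1] false AND true AND true = false
[3] NOT false = true
[root] true OR false OR true = true
Overall: true → cleared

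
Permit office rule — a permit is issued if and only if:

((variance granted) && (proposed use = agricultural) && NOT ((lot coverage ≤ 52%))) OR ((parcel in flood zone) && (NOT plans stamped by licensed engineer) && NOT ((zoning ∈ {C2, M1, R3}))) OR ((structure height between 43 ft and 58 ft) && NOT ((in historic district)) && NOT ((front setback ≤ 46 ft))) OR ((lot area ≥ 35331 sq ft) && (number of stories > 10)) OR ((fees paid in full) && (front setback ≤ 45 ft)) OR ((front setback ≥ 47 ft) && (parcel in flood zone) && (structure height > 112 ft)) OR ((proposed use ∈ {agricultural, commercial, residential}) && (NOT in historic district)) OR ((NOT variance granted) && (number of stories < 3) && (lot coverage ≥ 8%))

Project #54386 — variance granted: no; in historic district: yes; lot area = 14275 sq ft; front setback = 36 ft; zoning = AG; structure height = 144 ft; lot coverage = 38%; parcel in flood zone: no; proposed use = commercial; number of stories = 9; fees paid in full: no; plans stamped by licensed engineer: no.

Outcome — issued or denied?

Denied

Atomic conditions:
  variance granted: no → false
  proposed use = agricultural: commercial == agricultural is false
  lot coverage ≤ 52%: 38 ≤ 52 is true
  parcel in flood zone: no → false
  NOT plans stamped by licensed engineer: no → true
  zoning ∈ {C2, M1, R3}: AG is not in the set → false
  structure height between 43 ft and 58 ft: 144 in [43, 58] is false
  in historic district: yes → true
  front setback ≤ 46 ft: 36 ≤ 46 is true
  lot area ≥ 35331 sq ft: 14275 ≥ 35331 is false
  number of stories > 10: 9 > 10 is false
  fees paid in full: no → false
  front setback ≤ 45 ft: 36 ≤ 45 is true
  front setback ≥ 47 ft: 36 ≥ 47 is false
  structure height > 112 ft: 144 > 112 is true
  proposed use ∈ {agricultural, commercial, residential}: commercial is in the set → true
  NOT in historic district: yes → false
  NOT variance granted: no → true
  number of stories < 3: 9 < 3 is false
  lot coverage ≥ 8%: 38 ≥ 8 is true
Combine:
[1.3] NOT true = false
[1] false AND false AND false = false
[2.3] NOT false = true
[2] false AND true AND true = false
[3.2] NOT true = false
[3.3] NOT true = false
[3] false AND false AND false = false
[4] false AND false = false
[5] false AND true = false
[6] false AND false AND true = false
[7] true AND false = false
[8] true AND false AND true = false
[root] false OR false OR false OR false OR false OR false OR false OR false = false
Overall: false → denied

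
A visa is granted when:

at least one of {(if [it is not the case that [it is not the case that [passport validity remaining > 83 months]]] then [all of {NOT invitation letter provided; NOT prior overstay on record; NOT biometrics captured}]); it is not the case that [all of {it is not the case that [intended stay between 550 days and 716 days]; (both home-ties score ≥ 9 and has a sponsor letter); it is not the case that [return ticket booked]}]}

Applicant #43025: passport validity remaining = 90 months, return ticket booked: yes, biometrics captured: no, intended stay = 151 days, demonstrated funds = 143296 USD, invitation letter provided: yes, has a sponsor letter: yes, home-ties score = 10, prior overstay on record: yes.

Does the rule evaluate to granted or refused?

Granted

Atomic conditions:
  passport validity remaining > 83 months: 90 > 83 is true
  NOT invitation letter provided: yes → false
  NOT prior overstay on record: yes → false
  NOT biometrics captured: no → true
  intended stay between 550 days and 716 days: 151 in [550, 716] is false
  home-ties score ≥ 9: 10 ≥ 9 is true
  has a sponsor letter: yes → true
  return ticket booked: yes → true
Combine:
[1.1.1] NOT true = false
[1.1] NOT false = true
[1.2] false AND false AND true = false
[1] true → false = false
[2.1.1] NOT false = true
[2.1.2] true AND true = true
[2.1.3] NOT true = false
[2.1] true AND true AND false = false
[2] NOT false = true
[root] false OR true = true
Overall: true → granted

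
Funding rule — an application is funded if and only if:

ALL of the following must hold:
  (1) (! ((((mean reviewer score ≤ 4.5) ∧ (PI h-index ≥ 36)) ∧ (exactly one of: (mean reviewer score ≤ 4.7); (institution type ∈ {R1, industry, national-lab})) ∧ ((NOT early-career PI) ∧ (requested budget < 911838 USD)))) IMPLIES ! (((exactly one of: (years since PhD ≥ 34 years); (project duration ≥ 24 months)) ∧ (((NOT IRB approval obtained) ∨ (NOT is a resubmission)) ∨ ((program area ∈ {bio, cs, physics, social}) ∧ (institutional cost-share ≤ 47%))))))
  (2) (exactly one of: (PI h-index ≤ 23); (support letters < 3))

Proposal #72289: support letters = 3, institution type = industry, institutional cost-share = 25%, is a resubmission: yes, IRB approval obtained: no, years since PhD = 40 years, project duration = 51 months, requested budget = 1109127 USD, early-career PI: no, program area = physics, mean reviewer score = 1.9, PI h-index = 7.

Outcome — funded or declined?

Funded

Atomic conditions:
  mean reviewer score ≤ 4.5: 1.9 ≤ 4.5 is true
  PI h-index ≥ 36: 7 ≥ 36 is false
  mean reviewer score ≤ 4.7: 1.9 ≤ 4.7 is true
  institution type ∈ {R1, industry, national-lab}: industry is in the set → true
  NOT early-career PI: no → true
  requested budget < 911838 USD: 1109127 < 911838 is false
  years since PhD ≥ 34 years: 40 ≥ 34 is true
  project duration ≥ 24 months: 51 ≥ 24 is true
  NOT IRB approval obtained: no → true
  NOT is a resubmission: yes → false
  program area ∈ {bio, cs, physics, social}: physics is in the set → true
  institutional cost-share ≤ 47%: 25 ≤ 47 is true
  PI h-index ≤ 23: 7 ≤ 23 is true
  support letters < 3: 3 < 3 is false
Combine:
[1.1.1.1] true AND false = false
[1.1.1.2] exactly-one(true, true) = false
[1.1.1.3] true AND false = false
[1.1.1] false AND false AND false = false
[1.1] NOT false = true
[1.2.1.1] exactly-one(true, true) = false
[1.2.1.2.1] true OR false = true
[1.2.1.2.2] true AND true = true
[1.2.1.2] true OR true = true
[1.2.1] false AND true = false
[1.2] NOT false = true
[1] true → true = true
[2] exactly-one(true, false) = true
[root] true AND true = true
Overall: true → funded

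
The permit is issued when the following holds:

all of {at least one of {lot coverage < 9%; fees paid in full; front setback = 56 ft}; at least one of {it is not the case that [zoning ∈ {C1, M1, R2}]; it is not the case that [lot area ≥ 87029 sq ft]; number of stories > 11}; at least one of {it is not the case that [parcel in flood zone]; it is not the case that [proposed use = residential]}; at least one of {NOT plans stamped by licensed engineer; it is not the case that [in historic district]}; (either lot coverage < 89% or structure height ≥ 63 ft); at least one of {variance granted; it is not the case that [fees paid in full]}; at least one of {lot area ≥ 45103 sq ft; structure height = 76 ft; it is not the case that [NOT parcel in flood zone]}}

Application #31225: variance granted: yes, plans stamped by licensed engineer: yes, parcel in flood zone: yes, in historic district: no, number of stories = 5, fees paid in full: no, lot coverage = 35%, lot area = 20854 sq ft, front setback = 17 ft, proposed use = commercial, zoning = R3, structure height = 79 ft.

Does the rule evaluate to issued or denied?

Atomic conditions:
  lot coverage < 9%: 35 < 9 is false
  fees paid in full: no → false
  front setback = 56 ft: 17 == 56 is false
  zoning ∈ {C1, M1, R2}: R3 is not in the set → false
  lot area ≥ 87029 sq ft: 20854 ≥ 87029 is false
  number of stories > 11: 5 > 11 is false
  parcel in flood zone: yes → true
  proposed use = residential: commercial == residential is false
  NOT plans stamped by licensed engineer: yes → false
  in historic district: no → false
  lot coverage < 89%: 35 < 89 is true
  structure height ≥ 63 ft: 79 ≥ 63 is true
  variance granted: yes → true
  lot area ≥ 45103 sq ft: 20854 ≥ 45103 is false
  structure height = 76 ft: 79 == 76 is false
  NOT parcel in flood zone: yes → false
Combine:
[1] false OR false OR false = false
[2.1] NOT false = true
[2.2] NOT false = true
[2] true OR true OR false = true
[3.1] NOT true = false
[3.2] NOT false = true
[3] false OR true = true
[4.2] NOT false = true
[4] false OR true = true
[5] true OR true = true
[6.2] NOT false = true
[6] true OR true = true
[7.3] NOT false = true
[7] false OR false OR true = true
[root] false AND true AND true AND true AND true AND true AND true = false
Overall: false → denied

Denied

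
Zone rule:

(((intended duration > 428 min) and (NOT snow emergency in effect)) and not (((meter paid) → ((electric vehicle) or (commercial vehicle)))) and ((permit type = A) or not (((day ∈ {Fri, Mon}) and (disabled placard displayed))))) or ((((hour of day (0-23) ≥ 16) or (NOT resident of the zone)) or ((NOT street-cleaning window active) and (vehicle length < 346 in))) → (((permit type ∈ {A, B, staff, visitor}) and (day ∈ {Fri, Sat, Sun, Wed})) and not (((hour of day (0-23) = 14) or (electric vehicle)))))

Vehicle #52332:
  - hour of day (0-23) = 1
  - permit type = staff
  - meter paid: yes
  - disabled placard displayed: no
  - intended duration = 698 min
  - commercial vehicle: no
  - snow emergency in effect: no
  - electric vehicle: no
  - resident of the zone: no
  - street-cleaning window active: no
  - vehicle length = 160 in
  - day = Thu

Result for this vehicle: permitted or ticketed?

Atomic conditions:
  intended duration > 428 min: 698 > 428 is true
  NOT snow emergency in effect: no → true
  meter paid: yes → true
  electric vehicle: no → false
  commercial vehicle: no → false
  permit type = A: staff == A is false
  day ∈ {Fri, Mon}: Thu is not in the set → false
  disabled placard displayed: no → false
  hour of day (0-23) ≥ 16: 1 ≥ 16 is false
  NOT resident of the zone: no → true
  NOT street-cleaning window active: no → true
  vehicle length < 346 in: 160 < 346 is true
  permit type ∈ {A, B, staff, visitor}: staff is in the set → true
  day ∈ {Fri, Sat, Sun, Wed}: Thu is not in the set → false
  hour of day (0-23) = 14: 1 == 14 is false
Combine:
[1.1] true AND true = true
[1.2.1.2] false OR false = false
[1.2.1] true → false = false
[1.2] NOT false = true
[1.3.2.1] false AND false = false
[1.3.2] NOT false = true
[1.3] false OR true = true
[1] true AND true AND true = true
[2.1.1] false OR true = true
[2.1.2] true AND true = true
[2.1] true OR true = true
[2.2.1] true AND false = false
[2.2.2.1] false OR false = false
[2.2.2] NOT false = true
[2.2] false AND true = false
[2] true → false = false
[root] true OR false = true
Overall: true → permitted

Permitted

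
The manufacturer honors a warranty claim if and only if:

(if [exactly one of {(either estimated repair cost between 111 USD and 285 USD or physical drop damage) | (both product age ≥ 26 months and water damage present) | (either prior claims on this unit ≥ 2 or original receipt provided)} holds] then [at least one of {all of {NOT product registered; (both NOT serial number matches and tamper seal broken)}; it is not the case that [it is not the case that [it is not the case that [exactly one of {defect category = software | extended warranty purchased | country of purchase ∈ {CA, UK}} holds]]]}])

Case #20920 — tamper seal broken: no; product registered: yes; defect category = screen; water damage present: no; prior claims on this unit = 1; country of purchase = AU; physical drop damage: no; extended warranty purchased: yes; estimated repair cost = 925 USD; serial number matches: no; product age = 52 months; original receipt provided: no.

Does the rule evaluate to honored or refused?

Atomic conditions:
  estimated repair cost between 111 USD and 285 USD: 925 in [111, 285] is false
  physical drop damage: no → false
  product age ≥ 26 months: 52 ≥ 26 is true
  water damage present: no → false
  prior claims on this unit ≥ 2: 1 ≥ 2 is false
  original receipt provided: no → false
  NOT product registered: yes → false
  NOT serial number matches: no → true
  tamper seal broken: no → false
  defect category = software: screen == software is false
  extended warranty purchased: yes → true
  country of purchase ∈ {CA, UK}: AU is not in the set → false
Combine:
[1.1] false OR false = false
[1.2] true AND false = false
[1.3] false OR false = false
[1] exactly-one(false, false, false) = false
[2.1.2] true AND false = false
[2.1] false AND false = false
[2.2.1.1.1] exactly-one(false, true, false) = true
[2.2.1.1] NOT true = false
[2.2.1] NOT false = true
[2.2] NOT true = false
[2] false OR false = false
[root] false → false (antecedent false ⇒ implication holds) = true
Overall: true → honored

Honored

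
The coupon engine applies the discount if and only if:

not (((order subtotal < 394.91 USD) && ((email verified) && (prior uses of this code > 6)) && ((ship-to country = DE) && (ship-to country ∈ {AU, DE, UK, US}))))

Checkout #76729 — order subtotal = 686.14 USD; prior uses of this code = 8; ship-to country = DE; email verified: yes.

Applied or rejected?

Applied

Atomic conditions:
  order subtotal < 394.91 USD: 686.14 < 394.91 is false
  email verified: yes → true
  prior uses of this code > 6: 8 > 6 is true
  ship-to country = DE: DE == DE is true
  ship-to country ∈ {AU, DE, UK, US}: DE is in the set → true
Combine:
[1.2] true AND true = true
[1.3] true AND true = true
[1] false AND true AND true = false
[root] NOT false = true
Overall: true → applied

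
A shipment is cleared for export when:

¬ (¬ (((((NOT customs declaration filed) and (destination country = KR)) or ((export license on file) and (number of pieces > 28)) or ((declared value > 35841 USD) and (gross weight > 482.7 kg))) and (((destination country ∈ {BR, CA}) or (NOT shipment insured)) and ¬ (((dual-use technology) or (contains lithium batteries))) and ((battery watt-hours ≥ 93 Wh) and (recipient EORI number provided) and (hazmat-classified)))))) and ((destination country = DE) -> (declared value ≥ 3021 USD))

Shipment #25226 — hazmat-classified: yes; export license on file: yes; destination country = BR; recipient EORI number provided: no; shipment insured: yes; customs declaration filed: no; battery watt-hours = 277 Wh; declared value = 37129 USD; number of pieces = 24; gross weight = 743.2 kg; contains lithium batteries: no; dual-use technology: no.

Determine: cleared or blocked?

Blocked

Atomic conditions:
  NOT customs declaration filed: no → true
  destination country = KR: BR == KR is false
  export license on file: yes → true
  number of pieces > 28: 24 > 28 is false
  declared value > 35841 USD: 37129 > 35841 is true
  gross weight > 482.7 kg: 743.2 > 482.7 is true
  destination country ∈ {BR, CA}: BR is in the set → true
  NOT shipment insured: yes → false
  dual-use technology: no → false
  contains lithium batteries: no → false
  battery watt-hours ≥ 93 Wh: 277 ≥ 93 is true
  recipient EORI number provided: no → false
  hazmat-classified: yes → true
  destination country = DE: BR == DE is false
  declared value ≥ 3021 USD: 37129 ≥ 3021 is true
Combine:
[1.1.1.1.1] true AND false = false
[1.1.1.1.2] true AND false = false
[1.1.1.1.3] true AND true = true
[1.1.1.1] false OR false OR true = true
[1.1.1.2.1] true OR false = true
[1.1.1.2.2.1] false OR false = false
[1.1.1.2.2] NOT false = true
[1.1.1.2.3] true AND false AND true = false
[1.1.1.2] true AND true AND false = false
[1.1.1] true AND false = false
[1.1] NOT false = true
[1] NOT true = false
[2] false → true (antecedent false ⇒ implication holds) = true
[root] false AND true = false
Overall: false → blocked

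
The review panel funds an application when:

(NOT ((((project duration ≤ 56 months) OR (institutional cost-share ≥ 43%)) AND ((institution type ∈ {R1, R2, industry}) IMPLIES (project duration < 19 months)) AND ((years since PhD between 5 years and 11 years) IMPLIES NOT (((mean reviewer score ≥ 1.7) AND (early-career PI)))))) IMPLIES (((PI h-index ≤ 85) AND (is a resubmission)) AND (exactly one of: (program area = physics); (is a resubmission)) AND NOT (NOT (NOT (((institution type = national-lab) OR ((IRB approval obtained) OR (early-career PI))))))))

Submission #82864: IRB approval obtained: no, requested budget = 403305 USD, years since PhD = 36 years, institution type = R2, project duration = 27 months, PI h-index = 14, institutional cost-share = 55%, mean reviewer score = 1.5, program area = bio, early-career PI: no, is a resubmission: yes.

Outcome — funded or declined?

Atomic conditions:
  project duration ≤ 56 months: 27 ≤ 56 is true
  institutional cost-share ≥ 43%: 55 ≥ 43 is true
  institution type ∈ {R1, R2, industry}: R2 is in the set → true
  project duration < 19 months: 27 < 19 is false
  years since PhD between 5 years and 11 years: 36 in [5, 11] is false
  mean reviewer score ≥ 1.7: 1.5 ≥ 1.7 is false
  early-career PI: no → false
  PI h-index ≤ 85: 14 ≤ 85 is true
  is a resubmission: yes → true
  program area = physics: bio == physics is false
  institution type = national-lab: R2 == national-lab is false
  IRB approval obtained: no → false
Combine:
[1.1.1] true OR true = true
[1.1.2] true → false = false
[1.1.3.2.1] false AND false = false
[1.1.3.2] NOT false = true
[1.1.3] false → true (antecedent false ⇒ implication holds) = true
[1.1] true AND false AND true = false
[1] NOT false = true
[2.1] true AND true = true
[2.2] exactly-one(false, true) = true
[2.3.1.1.1.2] false OR false = false
[2.3.1.1.1] false OR false = false
[2.3.1.1] NOT false = true
[2.3.1] NOT true = false
[2.3] NOT false = true
[2] true AND true AND true = true
[root] true → true = true
Overall: true → funded

Funded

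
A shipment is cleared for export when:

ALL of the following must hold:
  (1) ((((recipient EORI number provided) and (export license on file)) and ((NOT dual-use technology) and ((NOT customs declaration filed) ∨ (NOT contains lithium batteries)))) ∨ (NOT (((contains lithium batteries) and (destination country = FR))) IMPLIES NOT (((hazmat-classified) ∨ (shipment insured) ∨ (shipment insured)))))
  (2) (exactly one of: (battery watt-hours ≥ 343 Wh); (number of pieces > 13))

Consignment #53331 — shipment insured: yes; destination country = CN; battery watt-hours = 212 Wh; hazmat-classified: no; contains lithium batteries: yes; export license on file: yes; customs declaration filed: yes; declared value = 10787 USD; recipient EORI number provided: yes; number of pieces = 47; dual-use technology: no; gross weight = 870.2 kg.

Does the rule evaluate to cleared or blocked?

Atomic conditions:
  recipient EORI number provided: yes → true
  export license on file: yes → true
  NOT dual-use technology: no → true
  NOT customs declaration filed: yes → false
  NOT contains lithium batteries: yes → false
  contains lithium batteries: yes → true
  destination country = FR: CN == FR is false
  hazmat-classified: no → false
  shipment insured: yes → true
  battery watt-hours ≥ 343 Wh: 212 ≥ 343 is false
  number of pieces > 13: 47 > 13 is true
Combine:
[1.1.1] true AND true = true
[1.1.2.2] false OR false = false
[1.1.2] true AND false = false
[1.1] true AND false = false
[1.2.1.1] true AND false = false
[1.2.1] NOT false = true
[1.2.2.1] false OR true OR true = true
[1.2.2] NOT true = false
[1.2] true → false = false
[1] false OR false = false
[2] exactly-one(false, true) = true
[root] false AND true = false
Overall: false → blocked

Blocked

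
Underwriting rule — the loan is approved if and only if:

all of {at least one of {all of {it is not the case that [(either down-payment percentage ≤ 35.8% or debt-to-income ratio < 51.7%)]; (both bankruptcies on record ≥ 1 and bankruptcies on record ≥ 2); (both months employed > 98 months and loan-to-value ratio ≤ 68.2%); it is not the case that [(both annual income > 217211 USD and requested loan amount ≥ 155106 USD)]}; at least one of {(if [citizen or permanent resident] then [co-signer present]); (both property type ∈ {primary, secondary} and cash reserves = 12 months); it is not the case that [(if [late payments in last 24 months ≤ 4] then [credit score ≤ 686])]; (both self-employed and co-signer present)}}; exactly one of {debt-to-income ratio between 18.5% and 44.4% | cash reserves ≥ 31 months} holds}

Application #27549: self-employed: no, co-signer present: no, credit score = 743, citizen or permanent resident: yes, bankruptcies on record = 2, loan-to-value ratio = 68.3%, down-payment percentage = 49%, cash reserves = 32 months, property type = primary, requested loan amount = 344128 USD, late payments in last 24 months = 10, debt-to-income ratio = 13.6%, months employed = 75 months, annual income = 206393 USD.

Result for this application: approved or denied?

Atomic conditions:
  down-payment percentage ≤ 35.8%: 49 ≤ 35.8 is false
  debt-to-income ratio < 51.7%: 13.6 < 51.7 is true
  bankruptcies on record ≥ 1: 2 ≥ 1 is true
  bankruptcies on record ≥ 2: 2 ≥ 2 is true
  months employed > 98 months: 75 > 98 is false
  loan-to-value ratio ≤ 68.2%: 68.3 ≤ 68.2 is false
  annual income > 217211 USD: 206393 > 217211 is false
  requested loan amount ≥ 155106 USD: 344128 ≥ 155106 is true
  citizen or permanent resident: yes → true
  co-signer present: no → false
  property type ∈ {primary, secondary}: primary is in the set → true
  cash reserves = 12 months: 32 == 12 is false
  late payments in last 24 months ≤ 4: 10 ≤ 4 is false
  credit score ≤ 686: 743 ≤ 686 is false
  self-employed: no → false
  debt-to-income ratio between 18.5% and 44.4%: 13.6 in [18.5, 44.4] is false
  cash reserves ≥ 31 months: 32 ≥ 31 is true
Combine:
[1.1.1.1] false OR true = true
[1.1.1] NOT true = false
[1.1.2] true AND true = true
[1.1.3] false AND false = false
[1.1.4.1] false AND true = false
[1.1.4] NOT false = true
[1.1] false AND true AND false AND true = false
[1.2.1] true → false = false
[1.2.2] true AND false = false
[1.2.3.1] false → false (antecedent false ⇒ implication holds) = true
[1.2.3] NOT true = false
[1.2.4] false AND false = false
[1.2] false OR false OR false OR false = false
[1] false OR false = false
[2] exactly-one(false, true) = true
[root] false AND true = false
Overall: false → denied

Denied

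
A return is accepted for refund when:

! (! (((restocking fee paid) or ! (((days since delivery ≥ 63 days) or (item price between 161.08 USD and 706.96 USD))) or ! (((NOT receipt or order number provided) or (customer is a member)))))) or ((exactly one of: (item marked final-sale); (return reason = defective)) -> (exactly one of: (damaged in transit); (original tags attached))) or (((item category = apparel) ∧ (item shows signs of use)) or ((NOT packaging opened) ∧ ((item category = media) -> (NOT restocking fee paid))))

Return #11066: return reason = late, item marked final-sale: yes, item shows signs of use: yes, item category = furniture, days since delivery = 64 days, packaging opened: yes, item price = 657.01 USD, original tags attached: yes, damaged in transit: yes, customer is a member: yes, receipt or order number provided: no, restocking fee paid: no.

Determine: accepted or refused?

Refused

Atomic conditions:
  restocking fee paid: no → false
  days since delivery ≥ 63 days: 64 ≥ 63 is true
  item price between 161.08 USD and 706.96 USD: 657.01 in [161.08, 706.96] is true
  NOT receipt or order number provided: no → true
  customer is a member: yes → true
  item marked final-sale: yes → true
  return reason = defective: late == defective is false
  damaged in transit: yes → true
  original tags attached: yes → true
  item category = apparel: furniture == apparel is false
  item shows signs of use: yes → true
  NOT packaging opened: yes → false
  item category = media: furniture == media is false
  NOT restocking fee paid: no → true
Combine:
[1.1.1.2.1] true OR true = true
[1.1.1.2] NOT true = false
[1.1.1.3.1] true OR true = true
[1.1.1.3] NOT true = false
[1.1.1] false OR false OR false = false
[1.1] NOT false = true
[1] NOT true = false
[2.1] exactly-one(true, false) = true
[2.2] exactly-one(true, true) = false
[2] true → false = false
[3.1] false AND true = false
[3.2.2] false → true (antecedent false ⇒ implication holds) = true
[3.2] false AND true = false
[3] false OR false = false
[root] false OR false OR false = false
Overall: false → refused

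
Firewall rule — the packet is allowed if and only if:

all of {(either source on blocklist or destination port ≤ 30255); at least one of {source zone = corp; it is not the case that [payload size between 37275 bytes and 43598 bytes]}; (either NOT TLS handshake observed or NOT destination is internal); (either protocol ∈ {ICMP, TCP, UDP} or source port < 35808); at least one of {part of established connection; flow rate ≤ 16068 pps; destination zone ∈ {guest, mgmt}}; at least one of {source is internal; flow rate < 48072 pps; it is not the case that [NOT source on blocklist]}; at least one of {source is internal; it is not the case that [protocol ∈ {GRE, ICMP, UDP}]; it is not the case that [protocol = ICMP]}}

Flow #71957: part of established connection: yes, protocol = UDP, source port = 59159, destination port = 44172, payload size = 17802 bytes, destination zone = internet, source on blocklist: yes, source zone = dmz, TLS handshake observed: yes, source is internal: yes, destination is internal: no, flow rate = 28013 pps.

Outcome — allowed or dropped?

Atomic conditions:
  source on blocklist: yes → true
  destination port ≤ 30255: 44172 ≤ 30255 is false
  source zone = corp: dmz == corp is false
  payload size between 37275 bytes and 43598 bytes: 17802 in [37275, 43598] is false
  NOT TLS handshake observed: yes → false
  NOT destination is internal: no → true
  protocol ∈ {ICMP, TCP, UDP}: UDP is in the set → true
  source port < 35808: 59159 < 35808 is false
  part of established connection: yes → true
  flow rate ≤ 16068 pps: 28013 ≤ 16068 is false
  destination zone ∈ {guest, mgmt}: internet is not in the set → false
  source is internal: yes → true
  flow rate < 48072 pps: 28013 < 48072 is true
  NOT source on blocklist: yes → false
  protocol ∈ {GRE, ICMP, UDP}: UDP is in the set → true
  protocol = ICMP: UDP == ICMP is false
Combine:
[1] true OR false = true
[2.2] NOT false = true
[2] false OR true = true
[3] false OR true = true
[4] true OR false = true
[5] true OR false OR false = true
[6.3] NOT false = true
[6] true OR true OR true = true
[7.2] NOT true = false
[7.3] NOT false = true
[7] true OR false OR true = true
[root] true AND true AND true AND true AND true AND true AND true = true
Overall: true → allowed

Allowed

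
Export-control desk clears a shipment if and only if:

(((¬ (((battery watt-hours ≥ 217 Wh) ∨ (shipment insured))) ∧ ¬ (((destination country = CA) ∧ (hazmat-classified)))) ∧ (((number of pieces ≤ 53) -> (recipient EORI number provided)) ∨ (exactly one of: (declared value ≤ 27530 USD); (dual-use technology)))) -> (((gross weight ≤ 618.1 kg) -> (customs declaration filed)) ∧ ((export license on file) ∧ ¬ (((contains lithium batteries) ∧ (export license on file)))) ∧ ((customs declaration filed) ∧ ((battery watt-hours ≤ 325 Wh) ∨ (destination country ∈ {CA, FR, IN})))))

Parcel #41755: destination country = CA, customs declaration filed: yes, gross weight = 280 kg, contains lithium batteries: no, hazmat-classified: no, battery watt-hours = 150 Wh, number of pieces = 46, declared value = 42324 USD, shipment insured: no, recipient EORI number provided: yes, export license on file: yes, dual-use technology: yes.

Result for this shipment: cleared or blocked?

Cleared

Atomic conditions:
  battery watt-hours ≥ 217 Wh: 150 ≥ 217 is false
  shipment insured: no → false
  destination country = CA: CA == CA is true
  hazmat-classified: no → false
  number of pieces ≤ 53: 46 ≤ 53 is true
  recipient EORI number provided: yes → true
  declared value ≤ 27530 USD: 42324 ≤ 27530 is false
  dual-use technology: yes → true
  gross weight ≤ 618.1 kg: 280 ≤ 618.1 is true
  customs declaration filed: yes → true
  export license on file: yes → true
  contains lithium batteries: no → false
  battery watt-hours ≤ 325 Wh: 150 ≤ 325 is true
  destination country ∈ {CA, FR, IN}: CA is in the set → true
Combine:
[1.1.1.1] false OR false = false
[1.1.1] NOT false = true
[1.1.2.1] true AND false = false
[1.1.2] NOT false = true
[1.1] true AND true = true
[1.2.1] true → true = true
[1.2.2] exactly-one(false, true) = true
[1.2] true OR true = true
[1] true AND true = true
[2.1] true → true = true
[2.2.2.1] false AND true = false
[2.2.2] NOT false = true
[2.2] true AND true = true
[2.3.2] true OR true = true
[2.3] true AND true = true
[2] true AND true AND true = true
[root] true → true = true
Overall: true → cleared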